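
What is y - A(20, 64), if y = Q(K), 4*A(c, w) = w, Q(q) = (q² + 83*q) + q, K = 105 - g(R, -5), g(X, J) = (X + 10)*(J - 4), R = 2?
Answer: 63245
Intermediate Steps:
g(X, J) = (-4 + J)*(10 + X) (g(X, J) = (10 + X)*(-4 + J) = (-4 + J)*(10 + X))
K = 213 (K = 105 - (-40 - 4*2 + 10*(-5) - 5*2) = 105 - (-40 - 8 - 50 - 10) = 105 - 1*(-108) = 105 + 108 = 213)
Q(q) = q² + 84*q
A(c, w) = w/4
y = 63261 (y = 213*(84 + 213) = 213*297 = 63261)
y - A(20, 64) = 63261 - 64/4 = 63261 - 1*16 = 63261 - 16 = 63245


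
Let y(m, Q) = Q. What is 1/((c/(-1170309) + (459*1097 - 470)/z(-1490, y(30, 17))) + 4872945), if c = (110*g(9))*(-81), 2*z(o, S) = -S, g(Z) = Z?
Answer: 6631751/31923673362187 ≈ 2.0774e-7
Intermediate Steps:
z(o, S) = -S/2 (z(o, S) = (-S)/2 = -S/2)
c = -80190 (c = (110*9)*(-81) = 990*(-81) = -80190)
1/((c/(-1170309) + (459*1097 - 470)/z(-1490, y(30, 17))) + 4872945) = 1/((-80190/(-1170309) + (459*1097 - 470)/((-1/2*17))) + 4872945) = 1/((-80190*(-1/1170309) + (503523 - 470)/(-17/2)) + 4872945) = 1/((26730/390103 + 503053*(-2/17)) + 4872945) = 1/((26730/390103 - 1006106/17) + 4872945) = 1/(-392484514508/6631751 + 4872945) = 1/(31923673362187/6631751) = 6631751/31923673362187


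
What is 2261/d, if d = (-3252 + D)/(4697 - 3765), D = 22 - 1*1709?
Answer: -2107252/4939 ≈ -426.66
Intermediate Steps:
D = -1687 (D = 22 - 1709 = -1687)
d = -4939/932 (d = (-3252 - 1687)/(4697 - 3765) = -4939/932 ≈ -5.2994)
2261/d = 2261/(-4939/932) = 2261*(-932/4939) = -2107252/4939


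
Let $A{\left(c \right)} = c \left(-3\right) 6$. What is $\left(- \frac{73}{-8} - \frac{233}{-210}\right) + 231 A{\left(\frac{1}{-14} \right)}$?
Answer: $\frac{258077}{840} \approx 307.23$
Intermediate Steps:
$A{\left(c \right)} = - 18 c$ ($A{\left(c \right)} = - 3 c 6 = - 18 c$)
$\left(- \frac{73}{-8} - \frac{233}{-210}\right) + 231 A{\left(\frac{1}{-14} \right)} = \left(- \frac{73}{-8} - \frac{233}{-210}\right) + 231 \left(- \frac{18}{-14}\right) = \left(\left(-73\right) \left(- \frac{1}{8}\right) - - \frac{233}{210}\right) + 231 \left(\left(-18\right) \left(- \frac{1}{14}\right)\right) = \left(\frac{73}{8} + \frac{233}{210}\right) + 231 \cdot \frac{9}{7} = \frac{8597}{840} + 297 = \frac{258077}{840}$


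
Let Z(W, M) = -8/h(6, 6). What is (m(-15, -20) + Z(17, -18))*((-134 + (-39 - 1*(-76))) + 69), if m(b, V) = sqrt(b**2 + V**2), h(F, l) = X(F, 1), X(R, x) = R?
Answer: -1988/3 ≈ -662.67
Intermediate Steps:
h(F, l) = F
m(b, V) = sqrt(V**2 + b**2)
Z(W, M) = -4/3 (Z(W, M) = -8/6 = -8*1/6 = -4/3)
(m(-15, -20) + Z(17, -18))*((-134 + (-39 - 1*(-76))) + 69) = (sqrt((-20)**2 + (-15)**2) - 4/3)*((-134 + (-39 - 1*(-76))) + 69) = (sqrt(400 + 225) - 4/3)*((-134 + (-39 + 76)) + 69) = (sqrt(625) - 4/3)*((-134 + 37) + 69) = (25 - 4/3)*(-97 + 69) = (71/3)*(-28) = -1988/3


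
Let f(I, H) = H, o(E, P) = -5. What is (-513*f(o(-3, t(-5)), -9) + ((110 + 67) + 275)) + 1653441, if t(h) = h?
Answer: 1658510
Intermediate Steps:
(-513*f(o(-3, t(-5)), -9) + ((110 + 67) + 275)) + 1653441 = (-513*(-9) + ((110 + 67) + 275)) + 1653441 = (4617 + (177 + 275)) + 1653441 = (4617 + 452) + 1653441 = 5069 + 1653441 = 1658510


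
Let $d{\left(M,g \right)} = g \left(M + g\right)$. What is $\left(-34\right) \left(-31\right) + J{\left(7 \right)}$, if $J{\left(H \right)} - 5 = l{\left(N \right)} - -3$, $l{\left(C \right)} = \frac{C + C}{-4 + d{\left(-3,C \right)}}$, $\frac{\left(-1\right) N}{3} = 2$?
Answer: $\frac{26544}{25} \approx 1061.8$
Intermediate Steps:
$N = -6$ ($N = \left(-3\right) 2 = -6$)
$l{\left(C \right)} = \frac{2 C}{-4 + C \left(-3 + C\right)}$ ($l{\left(C \right)} = \frac{C + C}{-4 + C \left(-3 + C\right)} = \frac{2 C}{-4 + C \left(-3 + C\right)}$)
$J{\left(H \right)} = \frac{194}{25}$ ($J{\left(H \right)} = 5 + \left(2 \left(-6\right) \frac{1}{-4 - 6 \left(-3 - 6\right)} - -3\right) = 5 + \left(2 \left(-6\right) \frac{1}{-4 - -54} + 3\right) = 5 + \left(2 \left(-6\right) \frac{1}{-4 + 54} + 3\right) = 5 + \left(2 \left(-6\right) \frac{1}{50} + 3\right) = 5 + \left(- \frac{6}{25} + 3\right) = 5 + \frac{69}{25} = \frac{194}{25}$)
$\left(-34\right) \left(-31\right) + J{\left(7 \right)} = \left(-34\right) \left(-31\right) + \frac{194}{25} = 1054 + \frac{194}{25} = \frac{26544}{25}$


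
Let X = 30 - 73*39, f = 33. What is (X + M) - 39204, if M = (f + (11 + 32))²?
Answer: -36245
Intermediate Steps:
M = 5776 (M = (33 + (11 + 32))² = (33 + 43)² = 76² = 5776)
X = -2817 (X = 30 - 2847 = -2817)
(X + M) - 39204 = (-2817 + 5776) - 39204 = 2959 - 39204 = -36245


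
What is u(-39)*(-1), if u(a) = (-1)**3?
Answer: 1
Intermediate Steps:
u(a) = -1
u(-39)*(-1) = -1*(-1) = 1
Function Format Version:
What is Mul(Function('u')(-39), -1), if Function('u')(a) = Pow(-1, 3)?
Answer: 1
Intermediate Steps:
Function('u')(a) = -1
Mul(Function('u')(-39), -1) = Mul(-1, -1) = 1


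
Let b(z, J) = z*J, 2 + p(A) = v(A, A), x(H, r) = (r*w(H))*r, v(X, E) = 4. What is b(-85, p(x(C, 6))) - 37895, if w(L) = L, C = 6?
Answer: -38065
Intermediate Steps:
x(H, r) = H*r² (x(H, r) = (r*H)*r = (H*r)*r = H*r²)
p(A) = 2 (p(A) = -2 + 4 = 2)
b(z, J) = J*z
b(-85, p(x(C, 6))) - 37895 = 2*(-85) - 37895 = -170 - 37895 = -38065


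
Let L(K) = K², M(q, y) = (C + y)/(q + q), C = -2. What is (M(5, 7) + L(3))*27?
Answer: 513/2 ≈ 256.50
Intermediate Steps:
M(q, y) = (-2 + y)/(2*q) (M(q, y) = (-2 + y)/(q + q) = (-2 + y)/((2*q)) = (-2 + y)*(1/(2*q)) = (-2 + y)/(2*q))
(M(5, 7) + L(3))*27 = ((½)*(-2 + 7)/5 + 3²)*27 = ((½)*(⅕)*5 + 9)*27 = (½ + 9)*27 = (19/2)*27 = 513/2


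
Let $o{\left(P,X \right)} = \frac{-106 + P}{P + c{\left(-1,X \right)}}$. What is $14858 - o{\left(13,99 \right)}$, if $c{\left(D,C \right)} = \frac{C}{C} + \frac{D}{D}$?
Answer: $\frac{74321}{5} \approx 14864.0$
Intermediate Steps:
$c{\left(D,C \right)} = 2$ ($c{\left(D,C \right)} = 1 + 1 = 2$)
$o{\left(P,X \right)} = \frac{-106 + P}{2 + P}$ ($o{\left(P,X \right)} = \frac{-106 + P}{P + 2} = \frac{-106 + P}{2 + P}$)
$14858 - o{\left(13,99 \right)} = 14858 - \frac{-106 + 13}{2 + 13} = 14858 - \frac{1}{15} \left(-93\right) = 14858 - - \frac{31}{5} = 14858 + \frac{31}{5} = \frac{74321}{5}$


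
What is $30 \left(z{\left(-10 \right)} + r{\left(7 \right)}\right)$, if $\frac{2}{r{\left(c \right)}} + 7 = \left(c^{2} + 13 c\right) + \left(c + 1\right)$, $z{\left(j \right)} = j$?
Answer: $- \frac{14080}{47} \approx -299.57$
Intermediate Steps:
$r{\left(c \right)} = \frac{2}{-6 + c^{2} + 14 c}$ ($r{\left(c \right)} = \frac{2}{-7 + \left(\left(c^{2} + 13 c\right) + \left(c + 1\right)\right)} = \frac{2}{-7 + \left(\left(c^{2} + 13 c\right) + \left(1 + c\right)\right)} = \frac{2}{-7 + \left(1 + c^{2} + 14 c\right)} = \frac{2}{-6 + c^{2} + 14 c}$)
$30 \left(z{\left(-10 \right)} + r{\left(7 \right)}\right) = 30 \left(-10 + \frac{2}{-6 + 7^{2} + 14 \cdot 7}\right) = 30 \left(-10 + \frac{2}{-6 + 49 + 98}\right) = 30 \left(-10 + \frac{2}{141}\right) = 30 \left(- \frac{1408}{141}\right) = - \frac{14080}{47}$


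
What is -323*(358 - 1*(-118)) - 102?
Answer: -153850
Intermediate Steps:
-323*(358 - 1*(-118)) - 102 = -323*(358 + 118) - 102 = -323*476 - 102 = -153748 - 102 = -153850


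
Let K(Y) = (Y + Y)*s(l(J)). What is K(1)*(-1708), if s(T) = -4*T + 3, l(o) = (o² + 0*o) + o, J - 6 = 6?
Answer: 2121336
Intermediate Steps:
J = 12 (J = 6 + 6 = 12)
l(o) = o + o² (l(o) = (o² + 0) + o = o² + o = o + o²)
s(T) = 3 - 4*T
K(Y) = -1242*Y (K(Y) = (Y + Y)*(3 - 48*(1 + 12)) = (2*Y)*(3 - 48*13) = (2*Y)*(3 - 4*156) = (2*Y)*(3 - 624) = (2*Y)*(-621) = -1242*Y)
K(1)*(-1708) = -1242*1*(-1708) = -1242*(-1708) = 2121336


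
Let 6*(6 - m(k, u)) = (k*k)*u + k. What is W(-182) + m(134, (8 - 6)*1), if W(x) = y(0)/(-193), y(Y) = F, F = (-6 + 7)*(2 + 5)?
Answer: -3474986/579 ≈ -6001.7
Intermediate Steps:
F = 7 (F = 1*7 = 7)
m(k, u) = 6 - k/6 - u*k²/6 (m(k, u) = 6 - ((k*k)*u + k)/6 = 6 - (k²*u + k)/6 = 6 - (u*k² + k)/6 = 6 - (k + u*k²)/6 = 6 + (-k/6 - u*k²/6) = 6 - k/6 - u*k²/6)
y(Y) = 7
W(x) = -7/193 (W(x) = 7/(-193) = 7*(-1/193) = -7/193)
W(-182) + m(134, (8 - 6)*1) = -7/193 + (6 - ⅙*134 - ⅙*(8 - 6)*1*134²) = -7/193 + (6 - 67/3 - ⅙*2*1*17956) = -7/193 + (6 - 67/3 - ⅙*2*17956) = -7/193 + (6 - 67/3 - 17956/3) = -7/193 - 18005/3 = -3474986/579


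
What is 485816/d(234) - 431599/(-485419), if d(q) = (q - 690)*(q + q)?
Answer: -17964704689/12949037244 ≈ -1.3873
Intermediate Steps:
d(q) = 2*q*(-690 + q) (d(q) = (-690 + q)*(2*q) = 2*q*(-690 + q))
485816/d(234) - 431599/(-485419) = 485816/((2*234*(-690 + 234))) - 431599/(-485419) = 485816/((2*234*(-456))) - 431599*(-1/485419) = 485816/(-213408) + 431599/485419 = 485816*(-1/213408) + 431599/485419 = -60727/26676 + 431599/485419 = -17964704689/12949037244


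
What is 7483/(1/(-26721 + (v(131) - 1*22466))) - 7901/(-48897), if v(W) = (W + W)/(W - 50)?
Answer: -53988466121302/146691 ≈ -3.6804e+8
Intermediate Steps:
v(W) = 2*W/(-50 + W) (v(W) = (2*W)/(-50 + W) = 2*W/(-50 + W))
7483/(1/(-26721 + (v(131) - 1*22466))) - 7901/(-48897) = 7483/(1/(-26721 + (2*131/(-50 + 131) - 1*22466))) - 7901/(-48897) = 7483/(1/(-26721 + (2*131/81 - 22466))) - 7901*(-1/48897) = 7483/(1/(-26721 + (2*131*(1/81) - 22466))) + 7901/48897 = 7483/(1/(-26721 + (262/81 - 22466))) + 7901/48897 = 7483/(1/(-26721 - 1819484/81)) + 7901/48897 = 7483/(1/(-3983885/81)) + 7901/48897 = 7483/(-81/3983885) + 7901/48897 = 7483*(-3983885/81) + 7901/48897 = -29811411455/81 + 7901/48897 = -53988466121302/146691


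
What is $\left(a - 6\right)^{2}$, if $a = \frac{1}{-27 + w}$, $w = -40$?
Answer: $\frac{162409}{4489} \approx 36.179$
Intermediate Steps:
$a = - \frac{1}{67}$ ($a = \frac{1}{-27 - 40} = \frac{1}{-67} = - \frac{1}{67} \approx -0.014925$)
$\left(a - 6\right)^{2} = \left(- \frac{1}{67} - 6\right)^{2} = \left(- \frac{403}{67}\right)^{2} = \frac{162409}{4489}$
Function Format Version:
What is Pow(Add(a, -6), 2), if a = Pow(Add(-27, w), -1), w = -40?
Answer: Rational(162409, 4489) ≈ 36.179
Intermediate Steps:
a = Rational(-1, 67) (a = Pow(Add(-27, -40), -1) = Pow(-67, -1) = Rational(-1, 67) ≈ -0.014925)
Pow(Add(a, -6), 2) = Pow(Add(Rational(-1, 67), -6), 2) = Pow(Rational(-403, 67), 2) = Rational(162409, 4489)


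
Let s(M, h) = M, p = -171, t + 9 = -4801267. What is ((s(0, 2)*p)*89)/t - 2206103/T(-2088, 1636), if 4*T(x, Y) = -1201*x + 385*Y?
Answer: -2206103/784387 ≈ -2.8125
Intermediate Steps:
t = -4801276 (t = -9 - 4801267 = -4801276)
T(x, Y) = -1201*x/4 + 385*Y/4 (T(x, Y) = (-1201*x + 385*Y)/4 = -1201*x/4 + 385*Y/4)
((s(0, 2)*p)*89)/t - 2206103/T(-2088, 1636) = ((0*(-171))*89)/(-4801276) - 2206103/(-1201/4*(-2088) + (385/4)*1636) = (0*89)*(-1/4801276) - 2206103/(626922 + 157465) = 0*(-1/4801276) - 2206103/784387 = 0 - 2206103*1/784387 = 0 - 2206103/784387 = -2206103/784387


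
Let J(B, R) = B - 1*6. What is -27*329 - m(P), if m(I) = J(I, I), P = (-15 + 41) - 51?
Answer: -8852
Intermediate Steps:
J(B, R) = -6 + B (J(B, R) = B - 6 = -6 + B)
P = -25 (P = 26 - 51 = -25)
m(I) = -6 + I
-27*329 - m(P) = -27*329 - (-6 - 25) = -8883 - 1*(-31) = -8883 + 31 = -8852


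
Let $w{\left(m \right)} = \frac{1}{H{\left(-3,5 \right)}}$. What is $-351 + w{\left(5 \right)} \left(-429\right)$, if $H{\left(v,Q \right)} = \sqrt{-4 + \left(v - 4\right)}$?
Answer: $-351 + 39 i \sqrt{11} \approx -351.0 + 129.35 i$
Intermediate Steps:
$H{\left(v,Q \right)} = \sqrt{-8 + v}$ ($H{\left(v,Q \right)} = \sqrt{-4 + \left(-4 + v\right)} = \sqrt{-8 + v}$)
$w{\left(m \right)} = - \frac{i \sqrt{11}}{11}$ ($w{\left(m \right)} = \frac{1}{\sqrt{-8 - 3}} = \frac{1}{\sqrt{-11}} = \frac{1}{i \sqrt{11}} = - \frac{i \sqrt{11}}{11}$)
$-351 + w{\left(5 \right)} \left(-429\right) = -351 + - \frac{i \sqrt{11}}{11} \left(-429\right) = -351 + 39 i \sqrt{11}$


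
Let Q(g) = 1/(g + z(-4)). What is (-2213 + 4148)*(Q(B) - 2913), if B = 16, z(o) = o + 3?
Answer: -5636526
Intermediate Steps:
z(o) = 3 + o
Q(g) = 1/(-1 + g) (Q(g) = 1/(g + (3 - 4)) = 1/(g - 1) = 1/(-1 + g))
(-2213 + 4148)*(Q(B) - 2913) = (-2213 + 4148)*(1/(-1 + 16) - 2913) = 1935*(1/15 - 2913) = 1935*(-43694/15) = -5636526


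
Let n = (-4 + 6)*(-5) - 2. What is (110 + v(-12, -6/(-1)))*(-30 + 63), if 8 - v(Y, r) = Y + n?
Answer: 4686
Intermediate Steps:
n = -12 (n = 2*(-5) - 2 = -10 - 2 = -12)
v(Y, r) = 20 - Y (v(Y, r) = 8 - (Y - 12) = 8 - (-12 + Y) = 8 + (12 - Y) = 20 - Y)
(110 + v(-12, -6/(-1)))*(-30 + 63) = (110 + (20 - 1*(-12)))*(-30 + 63) = (110 + (20 + 12))*33 = (110 + 32)*33 = 142*33 = 4686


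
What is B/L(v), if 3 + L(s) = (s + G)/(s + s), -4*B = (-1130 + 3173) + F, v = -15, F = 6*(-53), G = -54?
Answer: 8625/14 ≈ 616.07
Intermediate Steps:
F = -318
B = -1725/4 (B = -((-1130 + 3173) - 318)/4 = -(2043 - 318)/4 = -1/4*1725 = -1725/4 ≈ -431.25)
L(s) = -3 + (-54 + s)/(2*s) (L(s) = -3 + (s - 54)/(s + s) = -3 + (-54 + s)/((2*s)) = -3 + (-54 + s)*(1/(2*s)) = -3 + (-54 + s)/(2*s))
B/L(v) = -1725/(4*(-5/2 - 27/(-15))) = -1725/(4*(-5/2 - 27*(-1/15))) = -1725/(4*(-5/2 + 9/5)) = -1725/(4*(-7/10)) = -1725/4*(-10/7) = 8625/14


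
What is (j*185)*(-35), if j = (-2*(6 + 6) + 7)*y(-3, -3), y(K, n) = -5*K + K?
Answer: 1320900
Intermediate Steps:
y(K, n) = -4*K
j = -204 (j = (-2*(6 + 6) + 7)*(-4*(-3)) = (-2*12 + 7)*12 = (-24 + 7)*12 = -17*12 = -204)
(j*185)*(-35) = -204*185*(-35) = -37740*(-35) = 1320900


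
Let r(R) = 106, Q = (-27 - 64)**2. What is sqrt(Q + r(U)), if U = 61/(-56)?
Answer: sqrt(8387) ≈ 91.581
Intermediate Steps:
Q = 8281 (Q = (-91)**2 = 8281)
U = -61/56 (U = 61*(-1/56) = -61/56 ≈ -1.0893)
sqrt(Q + r(U)) = sqrt(8281 + 106) = sqrt(8387)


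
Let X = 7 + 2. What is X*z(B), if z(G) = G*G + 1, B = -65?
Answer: 38034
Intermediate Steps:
X = 9
z(G) = 1 + G² (z(G) = G² + 1 = 1 + G²)
X*z(B) = 9*(1 + (-65)²) = 9*(1 + 4225) = 9*4226 = 38034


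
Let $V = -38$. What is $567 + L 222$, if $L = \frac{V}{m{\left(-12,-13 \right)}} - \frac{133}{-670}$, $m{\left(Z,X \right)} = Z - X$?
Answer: $- \frac{2621352}{335} \approx -7824.9$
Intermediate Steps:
$L = - \frac{25327}{670}$ ($L = - \frac{38}{-12 - -13} - \frac{133}{-670} = - \frac{38}{-12 + 13} - - \frac{133}{670} = - \frac{38}{1} + \frac{133}{670} = \left(-38\right) 1 + \frac{133}{670} = -38 + \frac{133}{670} = - \frac{25327}{670} \approx -37.802$)
$567 + L 222 = 567 - \frac{2811297}{335} = - \frac{2621352}{335}$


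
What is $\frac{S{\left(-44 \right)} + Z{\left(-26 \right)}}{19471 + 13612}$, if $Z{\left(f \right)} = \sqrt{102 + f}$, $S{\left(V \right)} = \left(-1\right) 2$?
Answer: $- \frac{2}{33083} + \frac{2 \sqrt{19}}{33083} \approx 0.00020306$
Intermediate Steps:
$S{\left(V \right)} = -2$
$\frac{S{\left(-44 \right)} + Z{\left(-26 \right)}}{19471 + 13612} = \frac{-2 + \sqrt{102 - 26}}{19471 + 13612} = \frac{-2 + \sqrt{76}}{33083} = \left(-2 + 2 \sqrt{19}\right) \frac{1}{33083} = - \frac{2}{33083} + \frac{2 \sqrt{19}}{33083}$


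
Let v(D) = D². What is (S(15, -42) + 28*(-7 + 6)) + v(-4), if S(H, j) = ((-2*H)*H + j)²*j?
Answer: -10166700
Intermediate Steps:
S(H, j) = j*(j - 2*H²)² (S(H, j) = (-2*H² + j)²*j = (j - 2*H²)²*j = j*(j - 2*H²)²)
(S(15, -42) + 28*(-7 + 6)) + v(-4) = (-42*(-1*(-42) + 2*15²)² + 28*(-7 + 6)) + (-4)² = (-42*(42 + 2*225)² + 28*(-1)) + 16 = (-42*(42 + 450)² - 28) + 16 = (-42*492² - 28) + 16 = (-42*242064 - 28) + 16 = (-10166688 - 28) + 16 = -10166716 + 16 = -10166700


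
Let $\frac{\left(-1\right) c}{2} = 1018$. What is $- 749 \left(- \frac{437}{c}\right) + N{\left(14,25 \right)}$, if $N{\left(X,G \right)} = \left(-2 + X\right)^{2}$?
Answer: $- \frac{34129}{2036} \approx -16.763$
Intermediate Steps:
$c = -2036$ ($c = \left(-2\right) 1018 = -2036$)
$- 749 \left(- \frac{437}{c}\right) + N{\left(14,25 \right)} = - 749 \left(- \frac{437}{-2036}\right) + \left(-2 + 14\right)^{2} = - 749 \left(\left(-437\right) \left(- \frac{1}{2036}\right)\right) + 12^{2} = \left(-749\right) \frac{437}{2036} + 144 = - \frac{327313}{2036} + 144 = - \frac{34129}{2036}$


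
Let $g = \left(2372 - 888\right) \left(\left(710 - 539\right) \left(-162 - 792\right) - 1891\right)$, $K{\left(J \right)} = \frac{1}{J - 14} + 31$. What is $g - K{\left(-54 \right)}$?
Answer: $- \frac{16653004907}{68} \approx -2.449 \cdot 10^{8}$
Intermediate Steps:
$K{\left(J \right)} = 31 + \frac{1}{-14 + J}$ ($K{\left(J \right)} = \frac{1}{-14 + J} + 31 = 31 + \frac{1}{-14 + J}$)
$g = -244897100$ ($g = 1484 \left(171 \left(-954\right) - 1891\right) = 1484 \left(-163134 - 1891\right) = 1484 \left(-165025\right) = -244897100$)
$g - K{\left(-54 \right)} = -244897100 - \frac{-433 + 31 \left(-54\right)}{-14 - 54} = -244897100 - \frac{-433 - 1674}{-68} = -244897100 - \left(- \frac{1}{68}\right) \left(-2107\right) = -244897100 - \frac{2107}{68} = - \frac{16653004907}{68}$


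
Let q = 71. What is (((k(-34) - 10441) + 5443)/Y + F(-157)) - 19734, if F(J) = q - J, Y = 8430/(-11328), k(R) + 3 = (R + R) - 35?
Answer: -17769578/1405 ≈ -12647.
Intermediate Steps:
k(R) = -38 + 2*R (k(R) = -3 + ((R + R) - 35) = -3 + (2*R - 35) = -3 + (-35 + 2*R) = -38 + 2*R)
Y = -1405/1888 (Y = 8430*(-1/11328) = -1405/1888 ≈ -0.74417)
F(J) = 71 - J
(((k(-34) - 10441) + 5443)/Y + F(-157)) - 19734 = ((((-38 + 2*(-34)) - 10441) + 5443)/(-1405/1888) + (71 - 1*(-157))) - 19734 = ((((-38 - 68) - 10441) + 5443)*(-1888/1405) + (71 + 157)) - 19734 = (((-106 - 10441) + 5443)*(-1888/1405) + 228) - 19734 = ((-10547 + 5443)*(-1888/1405) + 228) - 19734 = (-5104*(-1888/1405) + 228) - 19734 = (9636352/1405 + 228) - 19734 = 9956692/1405 - 19734 = -17769578/1405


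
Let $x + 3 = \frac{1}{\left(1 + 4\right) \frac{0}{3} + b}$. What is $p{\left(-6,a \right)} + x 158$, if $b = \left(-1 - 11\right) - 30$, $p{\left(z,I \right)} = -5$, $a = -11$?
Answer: $- \frac{10138}{21} \approx -482.76$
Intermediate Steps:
$b = -42$ ($b = -12 - 30 = -42$)
$x = - \frac{127}{42}$ ($x = -3 + \frac{1}{\left(1 + 4\right) \frac{0}{3} - 42} = -3 + \frac{1}{5 \cdot 0 \cdot \frac{1}{3} - 42} = -3 + \frac{1}{5 \cdot 0 - 42} = -3 + \frac{1}{0 - 42} = -3 + \frac{1}{-42} = -3 - \frac{1}{42} = - \frac{127}{42} \approx -3.0238$)
$p{\left(-6,a \right)} + x 158 = -5 - \frac{10033}{21} = - \frac{10138}{21}$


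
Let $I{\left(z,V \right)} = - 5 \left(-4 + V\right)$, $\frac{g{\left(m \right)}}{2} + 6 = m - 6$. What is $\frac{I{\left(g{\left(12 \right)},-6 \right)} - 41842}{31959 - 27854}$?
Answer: $- \frac{41792}{4105} \approx -10.181$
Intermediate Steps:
$g{\left(m \right)} = -24 + 2 m$ ($g{\left(m \right)} = -12 + 2 \left(m - 6\right) = -12 + 2 \left(-6 + m\right) = -12 + \left(-12 + 2 m\right) = -24 + 2 m$)
$I{\left(z,V \right)} = 20 - 5 V$
$\frac{I{\left(g{\left(12 \right)},-6 \right)} - 41842}{31959 - 27854} = \frac{\left(20 - -30\right) - 41842}{31959 - 27854} = \frac{\left(20 + 30\right) - 41842}{4105} = \left(50 - 41842\right) \frac{1}{4105} = \left(-41792\right) \frac{1}{4105} = - \frac{41792}{4105}$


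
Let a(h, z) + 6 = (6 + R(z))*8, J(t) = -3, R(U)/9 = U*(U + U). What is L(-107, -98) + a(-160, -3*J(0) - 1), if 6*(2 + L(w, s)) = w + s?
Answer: 55331/6 ≈ 9221.8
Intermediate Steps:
L(w, s) = -2 + s/6 + w/6 (L(w, s) = -2 + (w + s)/6 = -2 + (s + w)/6 = -2 + (s/6 + w/6) = -2 + s/6 + w/6)
R(U) = 18*U**2 (R(U) = 9*(U*(U + U)) = 9*(U*(2*U)) = 9*(2*U**2) = 18*U**2)
a(h, z) = 42 + 144*z**2 (a(h, z) = -6 + (6 + 18*z**2)*8 = -6 + (48 + 144*z**2) = 42 + 144*z**2)
L(-107, -98) + a(-160, -3*J(0) - 1) = (-2 + (1/6)*(-98) + (1/6)*(-107)) + (42 + 144*(-3*(-3) - 1)**2) = (-2 - 49/3 - 107/6) + (42 + 144*(9 - 1)**2) = -217/6 + (42 + 144*8**2) = -217/6 + (42 + 144*64) = -217/6 + (42 + 9216) = -217/6 + 9258 = 55331/6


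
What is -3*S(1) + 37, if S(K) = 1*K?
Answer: 34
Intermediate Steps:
S(K) = K
-3*S(1) + 37 = -3*1 + 37 = -3 + 37 = 34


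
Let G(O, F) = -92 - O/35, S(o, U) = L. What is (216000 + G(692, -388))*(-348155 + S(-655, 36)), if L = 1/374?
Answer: -491938992120636/6545 ≈ -7.5163e+10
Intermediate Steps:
L = 1/374 ≈ 0.0026738
S(o, U) = 1/374
G(O, F) = -92 - O/35
(216000 + G(692, -388))*(-348155 + S(-655, 36)) = (216000 + (-92 - 1/35*692))*(-348155 + 1/374) = (216000 + (-92 - 692/35))*(-130209969/374) = (216000 - 3912/35)*(-130209969/374) = (7556088/35)*(-130209969/374) = -491938992120636/6545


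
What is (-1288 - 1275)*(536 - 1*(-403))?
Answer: -2406657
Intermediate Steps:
(-1288 - 1275)*(536 - 1*(-403)) = -2563*(536 + 403) = -2563*939 = -2406657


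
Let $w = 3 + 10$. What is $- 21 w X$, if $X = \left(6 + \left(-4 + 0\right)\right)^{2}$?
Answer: $-1092$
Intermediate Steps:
$w = 13$
$X = 4$ ($X = \left(6 - 4\right)^{2} = 2^{2} = 4$)
$- 21 w X = \left(-21\right) 13 \cdot 4 = \left(-273\right) 4 = -1092$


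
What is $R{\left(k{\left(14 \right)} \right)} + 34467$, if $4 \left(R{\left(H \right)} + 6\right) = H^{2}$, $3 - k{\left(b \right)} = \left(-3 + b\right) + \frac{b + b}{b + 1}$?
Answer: $\frac{7759201}{225} \approx 34485.0$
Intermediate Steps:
$k{\left(b \right)} = 6 - b - \frac{2 b}{1 + b}$ ($k{\left(b \right)} = 3 - \left(\left(-3 + b\right) + \frac{b + b}{b + 1}\right) = 3 - \left(\left(-3 + b\right) + \frac{2 b}{1 + b}\right) = 3 - \left(-3 + b + \frac{2 b}{1 + b}\right) = 6 - b - \frac{2 b}{1 + b}$)
$R{\left(H \right)} = -6 + \frac{H^{2}}{4}$
$R{\left(k{\left(14 \right)} \right)} + 34467 = \left(-6 + \frac{\left(\frac{6 - 14^{2} + 3 \cdot 14}{1 + 14}\right)^{2}}{4}\right) + 34467 = \left(-6 + \frac{\left(\frac{6 - 196 + 42}{15}\right)^{2}}{4}\right) + 34467 = \left(-6 + \frac{\left(\frac{1}{15} \left(-148\right)\right)^{2}}{4}\right) + 34467 = \left(-6 + \frac{\left(- \frac{148}{15}\right)^{2}}{4}\right) + 34467 = \left(-6 + \frac{1}{4} \cdot \frac{21904}{225}\right) + 34467 = \left(-6 + \frac{5476}{225}\right) + 34467 = \frac{4126}{225} + 34467 = \frac{7759201}{225}$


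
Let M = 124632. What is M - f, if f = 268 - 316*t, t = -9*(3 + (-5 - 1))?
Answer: 132896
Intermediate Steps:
t = 27 (t = -9*(3 - 6) = -9*(-3) = 27)
f = -8264 (f = 268 - 316*27 = 268 - 8532 = -8264)
M - f = 124632 - 1*(-8264) = 124632 + 8264 = 132896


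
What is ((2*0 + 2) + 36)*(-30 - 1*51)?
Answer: -3078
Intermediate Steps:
((2*0 + 2) + 36)*(-30 - 1*51) = ((0 + 2) + 36)*(-30 - 51) = (2 + 36)*(-81) = 38*(-81) = -3078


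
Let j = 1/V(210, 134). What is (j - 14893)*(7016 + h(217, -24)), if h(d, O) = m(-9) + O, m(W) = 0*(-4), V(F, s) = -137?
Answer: -14266071264/137 ≈ -1.0413e+8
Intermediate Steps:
m(W) = 0
j = -1/137 (j = 1/(-137) = -1/137 ≈ -0.0072993)
h(d, O) = O (h(d, O) = 0 + O = O)
(j - 14893)*(7016 + h(217, -24)) = (-1/137 - 14893)*(7016 - 24) = -2040342/137*6992 = -14266071264/137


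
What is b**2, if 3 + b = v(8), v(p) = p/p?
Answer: 4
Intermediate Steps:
v(p) = 1
b = -2 (b = -3 + 1 = -2)
b**2 = (-2)**2 = 4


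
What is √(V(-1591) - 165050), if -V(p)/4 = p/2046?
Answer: 2*I*√43181589066/1023 ≈ 406.26*I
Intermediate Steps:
V(p) = -2*p/1023 (V(p) = -4*p/2046 = -2*p/1023)
√(V(-1591) - 165050) = √(-2/1023*(-1591) - 165050) = √(3182/1023 - 165050) = √(-168842968/1023) = 2*I*√43181589066/1023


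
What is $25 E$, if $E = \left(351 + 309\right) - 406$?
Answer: $6350$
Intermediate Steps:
$E = 254$ ($E = 660 - 406 = 254$)
$25 E = 25 \cdot 254 = 6350$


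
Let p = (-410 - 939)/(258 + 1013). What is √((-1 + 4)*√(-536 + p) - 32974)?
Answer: √(-53267551534 + 11439*I*√96398995)/1271 ≈ 0.19143 + 181.59*I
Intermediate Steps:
p = -1349/1271 ≈ -1.0614
√((-1 + 4)*√(-536 + p) - 32974) = √((-1 + 4)*√(-536 - 1349/1271) - 32974) = √(3*√(-682605/1271) - 32974) = √(3*(3*I*√96398995/1271) - 32974) = √(9*I*√96398995/1271 - 32974) = √(-32974 + 9*I*√96398995/1271)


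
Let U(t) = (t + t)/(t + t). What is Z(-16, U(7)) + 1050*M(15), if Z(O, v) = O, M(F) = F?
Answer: 15734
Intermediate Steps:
U(t) = 1 (U(t) = (2*t)/((2*t)) = (2*t)*(1/(2*t)) = 1)
Z(-16, U(7)) + 1050*M(15) = -16 + 1050*15 = -16 + 15750 = 15734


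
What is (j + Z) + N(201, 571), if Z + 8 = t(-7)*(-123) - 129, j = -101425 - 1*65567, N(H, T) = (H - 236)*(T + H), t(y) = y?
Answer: -193288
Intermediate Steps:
N(H, T) = (-236 + H)*(H + T)
j = -166992 (j = -101425 - 65567 = -166992)
Z = 724 (Z = -8 + (-7*(-123) - 129) = -8 + (861 - 129) = -8 + 732 = 724)
(j + Z) + N(201, 571) = (-166992 + 724) + (201**2 - 236*201 - 236*571 + 201*571) = -166268 + (40401 - 47436 - 134756 + 114771) = -166268 - 27020 = -193288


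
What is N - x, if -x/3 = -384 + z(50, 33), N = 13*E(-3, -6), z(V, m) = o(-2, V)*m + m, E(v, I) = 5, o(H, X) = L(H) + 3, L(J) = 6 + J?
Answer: -295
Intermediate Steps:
o(H, X) = 9 + H (o(H, X) = (6 + H) + 3 = 9 + H)
z(V, m) = 8*m (z(V, m) = (9 - 2)*m + m = 7*m + m = 8*m)
N = 65 (N = 13*5 = 65)
x = 360 (x = -3*(-384 + 8*33) = -3*(-384 + 264) = -3*(-120) = 360)
N - x = 65 - 1*360 = 65 - 360 = -295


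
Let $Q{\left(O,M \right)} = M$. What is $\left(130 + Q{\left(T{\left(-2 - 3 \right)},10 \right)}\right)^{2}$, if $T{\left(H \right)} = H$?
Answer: $19600$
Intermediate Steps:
$\left(130 + Q{\left(T{\left(-2 - 3 \right)},10 \right)}\right)^{2} = \left(130 + 10\right)^{2} = 140^{2} = 19600$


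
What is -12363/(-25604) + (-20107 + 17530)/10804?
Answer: 228339/934546 ≈ 0.24433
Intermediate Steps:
-12363/(-25604) + (-20107 + 17530)/10804 = -12363*(-1/25604) - 2577*1/10804 = 12363/25604 - 2577/10804 = 228339/934546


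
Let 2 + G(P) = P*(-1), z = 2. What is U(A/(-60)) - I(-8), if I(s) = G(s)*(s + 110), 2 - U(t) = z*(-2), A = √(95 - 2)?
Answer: -606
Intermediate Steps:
A = √93 ≈ 9.6436
G(P) = -2 - P (G(P) = -2 + P*(-1) = -2 - P)
U(t) = 6 (U(t) = 2 - 2*(-2) = 2 - 1*(-4) = 2 + 4 = 6)
I(s) = (-2 - s)*(110 + s) (I(s) = (-2 - s)*(s + 110) = (-2 - s)*(110 + s))
U(A/(-60)) - I(-8) = 6 - (-1)*(2 - 8)*(110 - 8) = 6 - (-1)*(-6)*102 = 6 - 1*612 = 6 - 612 = -606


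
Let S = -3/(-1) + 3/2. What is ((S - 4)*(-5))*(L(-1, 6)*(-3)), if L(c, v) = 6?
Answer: 45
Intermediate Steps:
S = 9/2 (S = -3*(-1) + 3*(½) = 3 + 3/2 = 9/2 ≈ 4.5000)
((S - 4)*(-5))*(L(-1, 6)*(-3)) = ((9/2 - 4)*(-5))*(6*(-3)) = ((½)*(-5))*(-18) = -5/2*(-18) = 45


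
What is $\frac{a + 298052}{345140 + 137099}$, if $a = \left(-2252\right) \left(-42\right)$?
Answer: $\frac{392636}{482239} \approx 0.81419$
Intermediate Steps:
$a = 94584$
$\frac{a + 298052}{345140 + 137099} = \frac{94584 + 298052}{345140 + 137099} = \frac{392636}{482239}$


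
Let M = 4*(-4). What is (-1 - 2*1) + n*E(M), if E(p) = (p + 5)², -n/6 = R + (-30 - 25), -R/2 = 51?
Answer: 113979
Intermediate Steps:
R = -102 (R = -2*51 = -102)
M = -16
n = 942 (n = -6*(-102 + (-30 - 25)) = -6*(-102 - 55) = -6*(-157) = 942)
E(p) = (5 + p)²
(-1 - 2*1) + n*E(M) = (-1 - 2*1) + 942*(5 - 16)² = (-1 - 2) + 942*(-11)² = -3 + 942*121 = -3 + 113982 = 113979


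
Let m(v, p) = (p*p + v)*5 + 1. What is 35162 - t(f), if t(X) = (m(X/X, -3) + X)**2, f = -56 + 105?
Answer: 25162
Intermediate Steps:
m(v, p) = 1 + 5*v + 5*p**2 (m(v, p) = (p**2 + v)*5 + 1 = (v + p**2)*5 + 1 = (5*v + 5*p**2) + 1 = 1 + 5*v + 5*p**2)
f = 49
t(X) = (51 + X)**2 (t(X) = ((1 + 5*(X/X) + 5*(-3)**2) + X)**2 = ((1 + 5*1 + 5*9) + X)**2 = ((1 + 5 + 45) + X)**2 = (51 + X)**2)
35162 - t(f) = 35162 - (51 + 49)**2 = 35162 - 1*100**2 = 35162 - 1*10000 = 35162 - 10000 = 25162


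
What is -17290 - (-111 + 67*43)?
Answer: -20060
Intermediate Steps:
-17290 - (-111 + 67*43) = -17290 - (-111 + 2881) = -17290 - 1*2770 = -17290 - 2770 = -20060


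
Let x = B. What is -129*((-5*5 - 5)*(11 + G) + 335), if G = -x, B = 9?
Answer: -35475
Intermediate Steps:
x = 9
G = -9 (G = -1*9 = -9)
-129*((-5*5 - 5)*(11 + G) + 335) = -129*((-5*5 - 5)*(11 - 9) + 335) = -129*((-25 - 5)*2 + 335) = -129*(-30*2 + 335) = -129*(-60 + 335) = -129*275 = -35475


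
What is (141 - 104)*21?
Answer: 777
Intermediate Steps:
(141 - 104)*21 = 37*21 = 777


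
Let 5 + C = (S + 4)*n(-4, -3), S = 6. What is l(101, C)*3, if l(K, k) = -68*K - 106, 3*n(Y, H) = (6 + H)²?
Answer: -20922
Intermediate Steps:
n(Y, H) = (6 + H)²/3
C = 25 (C = -5 + (6 + 4)*((6 - 3)²/3) = -5 + 10*((⅓)*3²) = -5 + 10*((⅓)*9) = -5 + 10*3 = -5 + 30 = 25)
l(K, k) = -106 - 68*K
l(101, C)*3 = (-106 - 68*101)*3 = (-106 - 6868)*3 = -6974*3 = -20922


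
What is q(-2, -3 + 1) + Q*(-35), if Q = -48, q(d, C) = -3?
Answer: 1677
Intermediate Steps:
q(-2, -3 + 1) + Q*(-35) = -3 - 48*(-35) = -3 + 1680 = 1677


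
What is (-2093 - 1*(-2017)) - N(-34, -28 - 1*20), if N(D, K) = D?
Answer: -42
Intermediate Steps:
(-2093 - 1*(-2017)) - N(-34, -28 - 1*20) = (-2093 - 1*(-2017)) - 1*(-34) = (-2093 + 2017) + 34 = -76 + 34 = -42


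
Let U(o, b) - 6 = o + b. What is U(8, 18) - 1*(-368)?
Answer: 400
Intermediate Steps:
U(o, b) = 6 + b + o (U(o, b) = 6 + (o + b) = 6 + (b + o) = 6 + b + o)
U(8, 18) - 1*(-368) = (6 + 18 + 8) - 1*(-368) = 32 + 368 = 400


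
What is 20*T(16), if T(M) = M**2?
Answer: 5120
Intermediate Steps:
20*T(16) = 20*16**2 = 20*256 = 5120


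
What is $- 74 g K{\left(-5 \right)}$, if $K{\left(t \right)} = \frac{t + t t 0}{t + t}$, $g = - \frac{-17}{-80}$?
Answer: $\frac{629}{80} \approx 7.8625$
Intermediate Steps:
$g = - \frac{17}{80}$ ($g = - \frac{\left(-17\right) \left(-1\right)}{80} = \left(-1\right) \frac{17}{80} = - \frac{17}{80} \approx -0.2125$)
$K{\left(t \right)} = \frac{1}{2}$ ($K{\left(t \right)} = \frac{t + t^{2} \cdot 0}{2 t} = \left(t + 0\right) \frac{1}{2 t} = t \frac{1}{2 t} = \frac{1}{2}$)
$- 74 g K{\left(-5 \right)} = \left(-74\right) \left(- \frac{17}{80}\right) \frac{1}{2} = \frac{629}{40} \cdot \frac{1}{2} = \frac{629}{80}$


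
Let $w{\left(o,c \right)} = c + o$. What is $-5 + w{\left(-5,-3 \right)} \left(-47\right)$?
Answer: $371$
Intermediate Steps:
$-5 + w{\left(-5,-3 \right)} \left(-47\right) = -5 + \left(-3 - 5\right) \left(-47\right) = -5 - -376 = -5 + 376 = 371$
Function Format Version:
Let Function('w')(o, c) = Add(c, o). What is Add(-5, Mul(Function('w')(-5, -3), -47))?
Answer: 371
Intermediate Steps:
Add(-5, Mul(Function('w')(-5, -3), -47)) = Add(-5, Mul(Add(-3, -5), -47)) = Add(-5, Mul(-8, -47)) = Add(-5, 376) = 371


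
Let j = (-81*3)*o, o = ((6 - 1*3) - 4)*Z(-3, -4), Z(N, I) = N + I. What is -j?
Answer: 1701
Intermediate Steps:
Z(N, I) = I + N
o = 7 (o = ((6 - 1*3) - 4)*(-4 - 3) = ((6 - 3) - 4)*(-7) = (3 - 4)*(-7) = -1*(-7) = 7)
j = -1701 (j = -81*3*7 = -243*7 = -1701)
-j = -1*(-1701) = 1701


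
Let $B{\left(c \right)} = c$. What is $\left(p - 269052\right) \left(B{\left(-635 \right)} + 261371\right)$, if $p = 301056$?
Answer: $8344594944$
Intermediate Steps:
$\left(p - 269052\right) \left(B{\left(-635 \right)} + 261371\right) = \left(301056 - 269052\right) \left(-635 + 261371\right) = 32004 \cdot 260736 = 8344594944$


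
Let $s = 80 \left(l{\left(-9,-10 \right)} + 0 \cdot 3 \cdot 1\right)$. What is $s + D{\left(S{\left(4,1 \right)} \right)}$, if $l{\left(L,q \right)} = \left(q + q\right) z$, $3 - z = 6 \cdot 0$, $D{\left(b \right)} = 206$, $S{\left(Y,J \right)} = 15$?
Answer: $-4594$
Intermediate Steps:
$z = 3$ ($z = 3 - 6 \cdot 0 = 3 - 0 = 3 + 0 = 3$)
$l{\left(L,q \right)} = 6 q$ ($l{\left(L,q \right)} = \left(q + q\right) 3 = 2 q 3 = 6 q$)
$s = -4800$ ($s = 80 \left(6 \left(-10\right) + 0 \cdot 3 \cdot 1\right) = 80 \left(-60 + 0 \cdot 1\right) = 80 \left(-60 + 0\right) = 80 \left(-60\right) = -4800$)
$s + D{\left(S{\left(4,1 \right)} \right)} = -4800 + 206 = -4594$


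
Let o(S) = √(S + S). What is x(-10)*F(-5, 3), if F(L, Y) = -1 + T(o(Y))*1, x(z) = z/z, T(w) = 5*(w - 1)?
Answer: -6 + 5*√6 ≈ 6.2475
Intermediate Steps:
o(S) = √2*√S (o(S) = √(2*S) = √2*√S)
T(w) = -5 + 5*w (T(w) = 5*(-1 + w) = -5 + 5*w)
x(z) = 1
F(L, Y) = -6 + 5*√2*√Y (F(L, Y) = -1 + (-5 + 5*(√2*√Y))*1 = -1 + (-5 + 5*√2*√Y)*1 = -1 + (-5 + 5*√2*√Y) = -6 + 5*√2*√Y)
x(-10)*F(-5, 3) = 1*(-6 + 5*√2*√3) = 1*(-6 + 5*√6) = -6 + 5*√6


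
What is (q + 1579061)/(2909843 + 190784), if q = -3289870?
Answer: -1710809/3100627 ≈ -0.55176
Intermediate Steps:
(q + 1579061)/(2909843 + 190784) = (-3289870 + 1579061)/(2909843 + 190784) = -1710809/3100627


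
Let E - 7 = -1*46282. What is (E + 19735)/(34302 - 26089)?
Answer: -26540/8213 ≈ -3.2315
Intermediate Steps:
E = -46275 (E = 7 - 1*46282 = 7 - 46282 = -46275)
(E + 19735)/(34302 - 26089) = (-46275 + 19735)/(34302 - 26089) = -26540/8213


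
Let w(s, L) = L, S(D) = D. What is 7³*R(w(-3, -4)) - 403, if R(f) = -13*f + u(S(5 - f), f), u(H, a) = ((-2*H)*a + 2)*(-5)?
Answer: -109477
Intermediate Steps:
u(H, a) = -10 + 10*H*a (u(H, a) = (-2*H*a + 2)*(-5) = (2 - 2*H*a)*(-5) = -10 + 10*H*a)
R(f) = -10 - 13*f + 10*f*(5 - f) (R(f) = -13*f + (-10 + 10*(5 - f)*f) = -13*f + (-10 + 10*f*(5 - f)) = -10 - 13*f + 10*f*(5 - f))
7³*R(w(-3, -4)) - 403 = 7³*(-10 - 10*(-4)² + 37*(-4)) - 403 = 343*(-10 - 10*16 - 148) - 403 = 343*(-10 - 160 - 148) - 403 = 343*(-318) - 403 = -109074 - 403 = -109477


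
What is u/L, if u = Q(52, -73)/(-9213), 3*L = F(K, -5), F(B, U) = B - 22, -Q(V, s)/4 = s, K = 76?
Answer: -146/82917 ≈ -0.0017608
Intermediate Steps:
Q(V, s) = -4*s
F(B, U) = -22 + B
L = 18 (L = (-22 + 76)/3 = (1/3)*54 = 18)
u = -292/9213 (u = -4*(-73)/(-9213) = 292*(-1/9213) = -292/9213 ≈ -0.031694)
u/L = -292/9213/18 = -292/9213*1/18 = -146/82917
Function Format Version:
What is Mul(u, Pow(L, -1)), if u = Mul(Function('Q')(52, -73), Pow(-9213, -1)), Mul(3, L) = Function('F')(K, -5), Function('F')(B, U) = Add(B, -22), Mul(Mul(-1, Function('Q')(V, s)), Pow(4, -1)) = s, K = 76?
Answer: Rational(-146, 82917) ≈ -0.0017608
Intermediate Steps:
Function('Q')(V, s) = Mul(-4, s)
Function('F')(B, U) = Add(-22, B)
L = 18 (L = Mul(Rational(1, 3), Add(-22, 76)) = Mul(Rational(1, 3), 54) = 18)
u = Rational(-292, 9213) (u = Mul(Mul(-4, -73), Pow(-9213, -1)) = Mul(292, Rational(-1, 9213)) = Rational(-292, 9213) ≈ -0.031694)
Mul(u, Pow(L, -1)) = Mul(Rational(-292, 9213), Pow(18, -1)) = Mul(Rational(-292, 9213), Rational(1, 18)) = Rational(-146, 82917)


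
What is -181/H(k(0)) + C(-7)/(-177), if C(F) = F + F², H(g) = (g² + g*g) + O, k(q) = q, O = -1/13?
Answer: 138813/59 ≈ 2352.8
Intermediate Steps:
O = -1/13 (O = -1*1/13 = -1/13 ≈ -0.076923)
H(g) = -1/13 + 2*g² (H(g) = (g² + g*g) - 1/13 = (g² + g²) - 1/13 = 2*g² - 1/13 = -1/13 + 2*g²)
-181/H(k(0)) + C(-7)/(-177) = -181/(-1/13 + 2*0²) - 7*(1 - 7)/(-177) = -181/(-1/13 + 2*0) - 7*(-6)*(-1/177) = -181/(-1/13 + 0) + 42*(-1/177) = -181/(-1/13) - 14/59 = -181*(-13) - 14/59 = 2353 - 14/59 = 138813/59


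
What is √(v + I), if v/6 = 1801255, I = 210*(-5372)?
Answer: 3*√1075490 ≈ 3111.2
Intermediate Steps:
I = -1128120
v = 10807530 (v = 6*1801255 = 10807530)
√(v + I) = √(10807530 - 1128120) = √9679410 = 3*√1075490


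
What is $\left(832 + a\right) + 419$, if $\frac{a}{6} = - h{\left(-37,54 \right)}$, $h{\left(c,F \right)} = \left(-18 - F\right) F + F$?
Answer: $24255$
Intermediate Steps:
$h{\left(c,F \right)} = F + F \left(-18 - F\right)$ ($h{\left(c,F \right)} = F \left(-18 - F\right) + F = F + F \left(-18 - F\right)$)
$a = 23004$ ($a = 6 \left(- \left(-1\right) 54 \left(17 + 54\right)\right) = 6 \left(- \left(-1\right) 54 \cdot 71\right) = 6 \left(\left(-1\right) \left(-3834\right)\right) = 6 \cdot 3834 = 23004$)
$\left(832 + a\right) + 419 = \left(832 + 23004\right) + 419 = 23836 + 419 = 24255$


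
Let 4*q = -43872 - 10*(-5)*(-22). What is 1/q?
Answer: -1/11243 ≈ -8.8944e-5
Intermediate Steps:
q = -11243 (q = (-43872 - 10*(-5)*(-22))/4 = (-43872 - (-50)*(-22))/4 = (-43872 - 1*1100)/4 = (-43872 - 1100)/4 = (¼)*(-44972) = -11243)
1/q = 1/(-11243) = -1/11243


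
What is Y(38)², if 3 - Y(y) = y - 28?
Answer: 49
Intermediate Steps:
Y(y) = 31 - y (Y(y) = 3 - (y - 28) = 3 - (-28 + y) = 3 + (28 - y) = 31 - y)
Y(38)² = (31 - 1*38)² = (31 - 38)² = (-7)² = 49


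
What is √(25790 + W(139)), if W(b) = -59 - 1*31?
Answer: 10*√257 ≈ 160.31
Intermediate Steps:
W(b) = -90 (W(b) = -59 - 31 = -90)
√(25790 + W(139)) = √(25790 - 90) = √25700 = 10*√257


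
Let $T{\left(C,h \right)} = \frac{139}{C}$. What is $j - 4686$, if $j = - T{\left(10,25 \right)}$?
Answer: $- \frac{46999}{10} \approx -4699.9$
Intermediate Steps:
$j = - \frac{139}{10} \approx -13.9$
$j - 4686 = - \frac{139}{10} - 4686 = - \frac{46999}{10}$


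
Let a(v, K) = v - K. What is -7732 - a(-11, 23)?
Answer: -7698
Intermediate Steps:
-7732 - a(-11, 23) = -7732 - (-11 - 1*23) = -7732 - (-11 - 23) = -7732 - 1*(-34) = -7732 + 34 = -7698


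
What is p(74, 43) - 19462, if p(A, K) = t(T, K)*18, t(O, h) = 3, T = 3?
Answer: -19408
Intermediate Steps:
p(A, K) = 54 (p(A, K) = 3*18 = 54)
p(74, 43) - 19462 = 54 - 19462 = -19408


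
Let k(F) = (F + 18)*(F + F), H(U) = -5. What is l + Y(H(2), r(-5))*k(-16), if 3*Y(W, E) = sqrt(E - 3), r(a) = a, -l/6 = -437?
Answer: 2622 - 128*I*sqrt(2)/3 ≈ 2622.0 - 60.34*I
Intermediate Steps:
l = 2622 (l = -6*(-437) = 2622)
k(F) = 2*F*(18 + F) (k(F) = (18 + F)*(2*F) = 2*F*(18 + F))
Y(W, E) = sqrt(-3 + E)/3 (Y(W, E) = sqrt(E - 3)/3 = sqrt(-3 + E)/3)
l + Y(H(2), r(-5))*k(-16) = 2622 + (sqrt(-3 - 5)/3)*(2*(-16)*(18 - 16)) = 2622 + (sqrt(-8)/3)*(2*(-16)*2) = 2622 + ((2*I*sqrt(2))/3)*(-64) = 2622 + (2*I*sqrt(2)/3)*(-64) = 2622 - 128*I*sqrt(2)/3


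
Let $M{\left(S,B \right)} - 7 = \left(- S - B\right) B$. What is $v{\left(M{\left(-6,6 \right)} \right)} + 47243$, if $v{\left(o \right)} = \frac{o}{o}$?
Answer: $47244$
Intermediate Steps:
$M{\left(S,B \right)} = 7 + B \left(- B - S\right)$ ($M{\left(S,B \right)} = 7 + \left(- S - B\right) B = 7 + \left(- B - S\right) B = 7 + B \left(- B - S\right)$)
$v{\left(o \right)} = 1$
$v{\left(M{\left(-6,6 \right)} \right)} + 47243 = 1 + 47243 = 47244$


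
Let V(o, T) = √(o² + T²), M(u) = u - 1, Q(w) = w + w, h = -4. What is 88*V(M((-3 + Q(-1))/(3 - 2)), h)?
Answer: 176*√13 ≈ 634.58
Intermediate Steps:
Q(w) = 2*w
M(u) = -1 + u
V(o, T) = √(T² + o²)
88*V(M((-3 + Q(-1))/(3 - 2)), h) = 88*√((-4)² + (-1 + (-3 + 2*(-1))/(3 - 2))²) = 88*√(16 + (-1 + (-3 - 2)/1)²) = 88*√(16 + (-1 - 5*1)²) = 88*√(16 + (-1 - 5)²) = 88*√(16 + (-6)²) = 88*√(16 + 36) = 88*√52 = 88*(2*√13) = 176*√13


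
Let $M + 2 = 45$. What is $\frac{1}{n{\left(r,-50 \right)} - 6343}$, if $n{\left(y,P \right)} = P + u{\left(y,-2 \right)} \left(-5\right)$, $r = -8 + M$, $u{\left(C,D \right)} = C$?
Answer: $- \frac{1}{6568} \approx -0.00015225$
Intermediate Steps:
$M = 43$ ($M = -2 + 45 = 43$)
$r = 35$ ($r = -8 + 43 = 35$)
$n{\left(y,P \right)} = P - 5 y$ ($n{\left(y,P \right)} = P + y \left(-5\right) = P - 5 y$)
$\frac{1}{n{\left(r,-50 \right)} - 6343} = \frac{1}{\left(-50 - 175\right) - 6343} = \frac{1}{-225 - 6343} = \frac{1}{-6568} = - \frac{1}{6568}$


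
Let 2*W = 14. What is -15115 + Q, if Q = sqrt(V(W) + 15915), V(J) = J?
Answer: -15115 + sqrt(15922) ≈ -14989.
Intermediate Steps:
W = 7 (W = (1/2)*14 = 7)
Q = sqrt(15922) (Q = sqrt(7 + 15915) = sqrt(15922) ≈ 126.18)
-15115 + Q = -15115 + sqrt(15922)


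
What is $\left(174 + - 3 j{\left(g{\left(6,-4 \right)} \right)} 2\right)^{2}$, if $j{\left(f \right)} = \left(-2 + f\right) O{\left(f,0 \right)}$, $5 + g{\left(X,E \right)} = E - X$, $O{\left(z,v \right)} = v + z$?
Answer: $1838736$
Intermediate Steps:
$g{\left(X,E \right)} = -5 + E - X$ ($g{\left(X,E \right)} = -5 + \left(E - X\right) = -5 + E - X$)
$j{\left(f \right)} = f \left(-2 + f\right)$ ($j{\left(f \right)} = \left(-2 + f\right) \left(0 + f\right) = \left(-2 + f\right) f = f \left(-2 + f\right)$)
$\left(174 + - 3 j{\left(g{\left(6,-4 \right)} \right)} 2\right)^{2} = \left(174 + - 3 \left(-5 - 4 - 6\right) \left(-2 - 15\right) 2\right)^{2} = \left(174 + - 3 \left(- 15 \left(-2 - 15\right)\right) 2\right)^{2} = \left(174 + - 3 \left(\left(-15\right) \left(-17\right)\right) 2\right)^{2} = \left(174 + \left(-3\right) 255 \cdot 2\right)^{2} = \left(174 - 1530\right)^{2} = \left(-1356\right)^{2} = 1838736$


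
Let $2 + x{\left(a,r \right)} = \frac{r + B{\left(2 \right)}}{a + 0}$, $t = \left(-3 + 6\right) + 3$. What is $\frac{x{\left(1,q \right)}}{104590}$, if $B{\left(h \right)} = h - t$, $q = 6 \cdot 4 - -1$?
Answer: $\frac{19}{104590} \approx 0.00018166$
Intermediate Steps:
$t = 6$ ($t = 3 + 3 = 6$)
$q = 25$ ($q = 24 + 1 = 25$)
$B{\left(h \right)} = -6 + h$ ($B{\left(h \right)} = h - 6 = -6 + h$)
$x{\left(a,r \right)} = -2 + \frac{-4 + r}{a}$ ($x{\left(a,r \right)} = -2 + \frac{r + \left(-6 + 2\right)}{a + 0} = -2 + \frac{r - 4}{a} = -2 + \frac{-4 + r}{a}$)
$\frac{x{\left(1,q \right)}}{104590} = \frac{1^{-1} \left(-4 + 25 - 2\right)}{104590} = \frac{1 \left(-4 + 25 - 2\right)}{104590} = \frac{1 \cdot 19}{104590} = \frac{1}{104590} \cdot 19 = \frac{19}{104590}$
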